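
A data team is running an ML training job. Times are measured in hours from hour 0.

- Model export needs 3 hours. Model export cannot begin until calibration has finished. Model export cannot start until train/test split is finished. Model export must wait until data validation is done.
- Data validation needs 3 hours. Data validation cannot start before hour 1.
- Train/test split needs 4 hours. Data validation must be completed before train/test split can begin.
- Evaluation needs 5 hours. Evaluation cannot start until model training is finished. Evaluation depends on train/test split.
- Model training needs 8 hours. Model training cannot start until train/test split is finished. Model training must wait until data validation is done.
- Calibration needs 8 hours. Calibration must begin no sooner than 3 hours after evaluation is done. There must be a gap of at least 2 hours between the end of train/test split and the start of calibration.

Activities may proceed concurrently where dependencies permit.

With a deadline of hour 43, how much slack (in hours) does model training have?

8

After its own release at hour 1, data validation can start at hour 1 and finishes at hour 4.
Train/test split cannot begin until data validation (finishes hour 4). It runs from hour 4 to 4 + 4 = hour 8.
Model training needs all of train/test split (finishes hour 8); data validation (finishes hour 4). That puts its earliest start at hour 8; it finishes at 8 + 8 = hour 16.

Working backward from the deadline:
Model export must finish by hour 43; it takes 3 hours, so it must start by 43 − 3 = hour 40.
Since model export (must start by hour 40) depends on it, calibration must finish by hour 40. Backing off its 8-hour duration gives a latest start of hour 32.
Evaluation has to be done before calibration (must start by hour 32, minus 3-hour gap → hour 29). That means finishing by hour 29, i.e. starting by 29 − 5 = hour 24.
Model training has to be done before evaluation (must start by hour 24). That means finishing by hour 24, i.e. starting by 24 − 8 = hour 16.
So model training can start as early as hour 8 and as late as hour 16, giving 16 − 8 = 8 hours of slack.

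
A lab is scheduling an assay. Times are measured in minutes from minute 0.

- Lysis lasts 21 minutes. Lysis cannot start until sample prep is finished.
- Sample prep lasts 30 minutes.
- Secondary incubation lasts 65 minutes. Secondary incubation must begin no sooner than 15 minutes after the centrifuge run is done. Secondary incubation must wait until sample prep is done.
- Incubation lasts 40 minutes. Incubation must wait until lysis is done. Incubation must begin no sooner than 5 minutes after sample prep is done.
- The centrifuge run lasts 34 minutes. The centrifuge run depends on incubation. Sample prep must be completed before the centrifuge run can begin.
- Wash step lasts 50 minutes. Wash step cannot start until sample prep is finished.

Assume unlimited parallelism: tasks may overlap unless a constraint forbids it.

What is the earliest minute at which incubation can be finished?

Nothing blocks sample prep, so it runs from minute 0 to minute 30.
Lysis cannot begin until sample prep (finishes minute 30). It runs from minute 30 to 30 + 21 = minute 51.
Incubation needs all of lysis (finishes minute 51); sample prep (finishes minute 30, plus 5-minute gap → minute 35). That puts its earliest start at minute 51; it finishes at 51 + 40 = minute 91.

91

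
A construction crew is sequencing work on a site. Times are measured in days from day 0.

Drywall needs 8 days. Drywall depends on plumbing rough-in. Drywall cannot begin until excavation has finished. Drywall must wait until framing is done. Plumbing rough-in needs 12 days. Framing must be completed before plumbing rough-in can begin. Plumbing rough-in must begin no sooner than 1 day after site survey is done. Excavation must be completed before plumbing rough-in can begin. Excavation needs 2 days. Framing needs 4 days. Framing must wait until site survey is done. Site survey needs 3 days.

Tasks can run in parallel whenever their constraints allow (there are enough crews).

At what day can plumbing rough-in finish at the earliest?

Excavation can start immediately at day 0; it finishes at day 2.
Site survey can start immediately at day 0; it finishes at day 3.
After site survey (finishes day 3), framing can start at day 3 and finishes at day 7.
Plumbing rough-in has to wait for framing (finishes day 7); site survey (finishes day 3, plus 1-day gap → day 4); excavation (finishes day 2). The latest of these is day 7, so plumbing rough-in runs day 7 to 7 + 12 = day 19.

19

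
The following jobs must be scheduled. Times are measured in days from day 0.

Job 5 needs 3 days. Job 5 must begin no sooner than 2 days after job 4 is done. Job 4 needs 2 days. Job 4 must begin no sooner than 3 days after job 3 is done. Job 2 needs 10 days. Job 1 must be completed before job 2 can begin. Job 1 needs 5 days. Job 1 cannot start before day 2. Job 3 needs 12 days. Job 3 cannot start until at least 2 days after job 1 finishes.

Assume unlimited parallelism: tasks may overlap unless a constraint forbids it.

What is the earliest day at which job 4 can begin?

Job 1 waits on its own release at day 2, so it starts at day 2 and finishes at 2 + 5 = day 7.
After job 1 (finishes day 7, plus 2-day gap → day 9), job 3 can start at day 9 and finishes at day 21.
Job 4 waits on job 3 (finishes day 21, plus 3-day gap → day 24), so the earliest it can start is day 24.

24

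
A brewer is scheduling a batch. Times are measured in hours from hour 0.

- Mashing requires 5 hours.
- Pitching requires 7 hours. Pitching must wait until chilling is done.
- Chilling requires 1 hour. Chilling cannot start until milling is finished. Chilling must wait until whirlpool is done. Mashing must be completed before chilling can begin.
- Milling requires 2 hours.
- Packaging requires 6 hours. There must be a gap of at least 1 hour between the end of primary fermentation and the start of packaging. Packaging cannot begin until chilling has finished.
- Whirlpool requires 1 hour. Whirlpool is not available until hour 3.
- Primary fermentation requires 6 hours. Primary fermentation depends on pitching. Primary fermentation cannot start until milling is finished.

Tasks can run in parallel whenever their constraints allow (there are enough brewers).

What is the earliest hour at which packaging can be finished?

26

Whirlpool cannot begin until its own release at hour 3. It runs from hour 3 to 3 + 1 = hour 4.
Mashing has no prerequisites, so it starts at hour 0 and finishes at hour 5.
Milling can start immediately at hour 0; it finishes at hour 2.
Chilling needs all of milling (finishes hour 2); whirlpool (finishes hour 4); mashing (finishes hour 5). That puts its earliest start at hour 5; it finishes at 5 + 1 = hour 6.
Pitching waits on chilling (finishes hour 6), so it starts at hour 6 and finishes at 6 + 7 = hour 13.
For primary fermentation: pitching (finishes hour 13); milling (finishes hour 2). Taking the maximum gives a start of hour 13, and it finishes at 13 + 6 = hour 19.
Packaging cannot start until primary fermentation (finishes hour 19, plus 1-hour gap → hour 20); chilling (finishes hour 6). The controlling bound is hour 20, so packaging finishes at 20 + 6 = hour 26.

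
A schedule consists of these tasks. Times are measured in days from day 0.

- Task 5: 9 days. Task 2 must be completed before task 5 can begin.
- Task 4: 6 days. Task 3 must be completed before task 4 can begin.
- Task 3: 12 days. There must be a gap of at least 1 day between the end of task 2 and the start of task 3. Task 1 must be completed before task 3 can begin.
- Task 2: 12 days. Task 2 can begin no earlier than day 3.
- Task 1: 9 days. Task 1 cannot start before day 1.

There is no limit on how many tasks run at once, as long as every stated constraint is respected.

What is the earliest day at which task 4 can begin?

Task 2 cannot begin until its own release at day 3. It runs from day 3 to 3 + 12 = day 15.
Task 1 waits on its own release at day 1, so it starts at day 1 and finishes at 1 + 9 = day 10.
Task 3 has to wait for task 2 (finishes day 15, plus 1-day gap → day 16); task 1 (finishes day 10). The latest of these is day 16, so task 3 runs day 16 to 16 + 12 = day 28.
Task 4 waits on task 3 (finishes day 28), so the earliest it can start is day 28.

28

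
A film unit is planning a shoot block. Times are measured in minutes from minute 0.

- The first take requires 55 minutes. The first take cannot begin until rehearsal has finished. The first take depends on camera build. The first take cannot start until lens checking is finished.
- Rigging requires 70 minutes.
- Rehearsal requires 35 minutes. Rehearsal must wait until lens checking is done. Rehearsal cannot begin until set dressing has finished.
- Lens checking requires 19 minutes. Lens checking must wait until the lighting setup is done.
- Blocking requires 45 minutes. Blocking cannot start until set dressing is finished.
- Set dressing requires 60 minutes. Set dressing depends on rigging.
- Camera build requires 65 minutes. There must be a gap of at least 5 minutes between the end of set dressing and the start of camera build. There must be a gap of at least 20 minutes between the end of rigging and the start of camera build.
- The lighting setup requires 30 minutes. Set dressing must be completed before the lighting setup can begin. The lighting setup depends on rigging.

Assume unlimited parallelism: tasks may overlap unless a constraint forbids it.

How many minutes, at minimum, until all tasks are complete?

269

Rigging has no prerequisites, so it starts at minute 0 and finishes at minute 70.
Set dressing cannot begin until rigging (finishes minute 70). It runs from minute 70 to 70 + 60 = minute 130.
Blocking cannot begin until set dressing (finishes minute 130). It runs from minute 130 to 130 + 45 = minute 175.
Camera build has to wait for set dressing (finishes minute 130, plus 5-minute gap → minute 135); rigging (finishes minute 70, plus 20-minute gap → minute 90). The latest of these is minute 135, so camera build runs minute 135 to 135 + 65 = minute 200.
The lighting setup cannot start until set dressing (finishes minute 130); rigging (finishes minute 70). The controlling bound is minute 130, so the lighting setup finishes at 130 + 30 = minute 160.
After the lighting setup (finishes minute 160), lens checking can start at minute 160 and finishes at minute 179.
Rehearsal cannot start until lens checking (finishes minute 179); set dressing (finishes minute 130). The controlling bound is minute 179, so rehearsal finishes at 179 + 35 = minute 214.
For the first take: rehearsal (finishes minute 214); camera build (finishes minute 200); lens checking (finishes minute 179). Taking the maximum gives a start of minute 214, and it finishes at 214 + 55 = minute 269.
All tasks are finished once the last one completes. Finish times: Rigging at 70, Set dressing at 130, The lighting setup at 160, Camera build at 200, Lens checking at 179, Blocking at 175, Rehearsal at 214, The first take at 269. The latest is minute 269.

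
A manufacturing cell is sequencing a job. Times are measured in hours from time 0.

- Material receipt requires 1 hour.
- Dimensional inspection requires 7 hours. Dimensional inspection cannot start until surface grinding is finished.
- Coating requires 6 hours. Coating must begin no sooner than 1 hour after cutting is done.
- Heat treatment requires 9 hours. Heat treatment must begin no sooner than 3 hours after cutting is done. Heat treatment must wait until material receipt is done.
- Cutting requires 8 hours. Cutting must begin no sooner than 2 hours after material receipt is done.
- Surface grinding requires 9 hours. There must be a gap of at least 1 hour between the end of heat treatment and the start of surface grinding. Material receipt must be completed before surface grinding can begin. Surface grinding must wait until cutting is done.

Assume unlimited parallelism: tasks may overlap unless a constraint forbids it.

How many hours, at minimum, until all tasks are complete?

40

Nothing blocks material receipt, so it runs from hour 0 to hour 1.
Cutting cannot begin until material receipt (finishes hour 1, plus 2-hour gap → hour 3). It runs from hour 3 to 3 + 8 = hour 11.
Coating waits on cutting (finishes hour 11, plus 1-hour gap → hour 12), so it starts at hour 12 and finishes at 12 + 6 = hour 18.
Heat treatment needs all of cutting (finishes hour 11, plus 3-hour gap → hour 14); material receipt (finishes hour 1). That puts its earliest start at hour 14; it finishes at 14 + 9 = hour 23.
For surface grinding: heat treatment (finishes hour 23, plus 1-hour gap → hour 24); material receipt (finishes hour 1); cutting (finishes hour 11). Taking the maximum gives a start of hour 24, and it finishes at 24 + 9 = hour 33.
Dimensional inspection cannot begin until surface grinding (finishes hour 33). It runs from hour 33 to 33 + 7 = hour 40.
All tasks are finished once the last one completes. Finish times: Material receipt at 1, Cutting at 11, Heat treatment at 23, Surface grinding at 33, Dimensional inspection at 40, Coating at 18. The latest is hour 40.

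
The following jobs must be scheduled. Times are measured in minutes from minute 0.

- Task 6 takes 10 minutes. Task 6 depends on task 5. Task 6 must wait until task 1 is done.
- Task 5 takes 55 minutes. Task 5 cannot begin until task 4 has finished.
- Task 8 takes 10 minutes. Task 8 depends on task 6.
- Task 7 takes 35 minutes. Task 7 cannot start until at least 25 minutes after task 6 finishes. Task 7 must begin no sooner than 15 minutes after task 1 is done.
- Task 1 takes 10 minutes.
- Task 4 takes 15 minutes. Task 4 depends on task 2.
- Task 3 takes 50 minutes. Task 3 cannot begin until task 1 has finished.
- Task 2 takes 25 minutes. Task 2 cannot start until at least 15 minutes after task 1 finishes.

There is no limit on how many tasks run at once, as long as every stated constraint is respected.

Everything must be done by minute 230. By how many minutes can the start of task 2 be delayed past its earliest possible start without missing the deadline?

Nothing blocks task 1, so it runs from minute 0 to minute 10.
After task 1 (finishes minute 10, plus 15-minute gap → minute 25), task 2 can start at minute 25 and finishes at minute 50.

Working backward from the deadline:
Nothing follows task 7; the deadline of minute 230 is its only limit. It must start by 230 − 35 = minute 195.
Nothing follows task 8; the deadline of minute 230 is its only limit. It must start by 230 − 10 = minute 220.
Task 6 feeds task 7 (must start by minute 195, minus 25-minute gap → minute 170); task 8 (must start by minute 220). Taking the minimum, task 6 must finish by minute 170 and start by 170 − 10 = minute 160.
Since task 6 (must start by minute 160) depends on it, task 5 must finish by minute 160. Backing off its 55-minute duration gives a latest start of minute 105.
Task 4 feeds into task 5 (must start by minute 105); so task 4 must finish by minute 105 and therefore start by minute 90.
Task 2 has to be done before task 4 (must start by minute 90). That means finishing by minute 90, i.e. starting by 90 − 25 = minute 65.
So task 2 can start as early as minute 25 and as late as minute 65, giving 65 − 25 = 40 minutes of slack.

40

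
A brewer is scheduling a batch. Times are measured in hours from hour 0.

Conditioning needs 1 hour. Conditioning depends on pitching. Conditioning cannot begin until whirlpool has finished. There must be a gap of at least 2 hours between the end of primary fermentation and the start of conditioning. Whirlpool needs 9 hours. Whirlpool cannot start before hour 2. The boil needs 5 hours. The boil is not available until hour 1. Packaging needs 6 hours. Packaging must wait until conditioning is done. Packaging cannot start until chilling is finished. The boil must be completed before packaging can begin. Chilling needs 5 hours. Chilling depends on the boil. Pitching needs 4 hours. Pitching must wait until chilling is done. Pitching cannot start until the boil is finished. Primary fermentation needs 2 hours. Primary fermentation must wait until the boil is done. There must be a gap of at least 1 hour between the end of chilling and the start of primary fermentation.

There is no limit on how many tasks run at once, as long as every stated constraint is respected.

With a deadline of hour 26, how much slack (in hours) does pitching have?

4

The boil cannot begin until its own release at hour 1. It runs from hour 1 to 1 + 5 = hour 6.
Chilling waits on the boil (finishes hour 6), so it starts at hour 6 and finishes at 6 + 5 = hour 11.
Pitching cannot start until chilling (finishes hour 11); the boil (finishes hour 6). The controlling bound is hour 11, so pitching finishes at 11 + 4 = hour 15.

Working backward from the deadline:
Packaging has no dependents, so it just needs to finish by hour 26. Starting by 26 − 6 = hour 20 achieves that.
Conditioning has to be done before packaging (must start by hour 20). That means finishing by hour 20, i.e. starting by 20 − 1 = hour 19.
Pitching feeds into conditioning (must start by hour 19); so pitching must finish by hour 19 and therefore start by hour 15.
So pitching can start as early as hour 11 and as late as hour 15, giving 15 − 11 = 4 hours of slack.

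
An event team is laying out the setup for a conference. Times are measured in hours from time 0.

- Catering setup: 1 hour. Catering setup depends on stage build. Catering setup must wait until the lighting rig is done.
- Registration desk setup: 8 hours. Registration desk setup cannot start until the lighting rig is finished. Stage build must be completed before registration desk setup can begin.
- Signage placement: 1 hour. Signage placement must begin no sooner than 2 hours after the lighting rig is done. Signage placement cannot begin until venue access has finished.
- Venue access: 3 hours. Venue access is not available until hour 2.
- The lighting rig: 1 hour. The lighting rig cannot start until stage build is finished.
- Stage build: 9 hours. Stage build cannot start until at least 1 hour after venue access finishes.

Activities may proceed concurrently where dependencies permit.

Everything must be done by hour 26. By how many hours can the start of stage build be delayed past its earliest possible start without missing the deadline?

After its own release at hour 2, venue access can start at hour 2 and finishes at hour 5.
Stage build cannot begin until venue access (finishes hour 5, plus 1-hour gap → hour 6). It runs from hour 6 to 6 + 9 = hour 15.

Working backward from the deadline:
To finish by hour 26, registration desk setup (duration 8) must start no later than hour 18.
To finish by hour 26, signage placement (duration 1) must start no later than hour 25.
Catering setup has no dependents, so it just needs to finish by hour 26. Starting by 26 − 1 = hour 25 achieves that.
The lighting rig feeds registration desk setup (must start by hour 18); signage placement (must start by hour 25, minus 2-hour gap → hour 23); catering setup (must start by hour 25). Taking the minimum, the lighting rig must finish by hour 18 and start by 18 − 1 = hour 17.
Stage build must finish in time for the lighting rig (must start by hour 17); registration desk setup (must start by hour 18); catering setup (must start by hour 25). The tightest is hour 17, so stage build must start by 17 − 9 = hour 8.
So stage build can start as early as hour 6 and as late as hour 8, giving 8 − 6 = 2 hours of slack.

2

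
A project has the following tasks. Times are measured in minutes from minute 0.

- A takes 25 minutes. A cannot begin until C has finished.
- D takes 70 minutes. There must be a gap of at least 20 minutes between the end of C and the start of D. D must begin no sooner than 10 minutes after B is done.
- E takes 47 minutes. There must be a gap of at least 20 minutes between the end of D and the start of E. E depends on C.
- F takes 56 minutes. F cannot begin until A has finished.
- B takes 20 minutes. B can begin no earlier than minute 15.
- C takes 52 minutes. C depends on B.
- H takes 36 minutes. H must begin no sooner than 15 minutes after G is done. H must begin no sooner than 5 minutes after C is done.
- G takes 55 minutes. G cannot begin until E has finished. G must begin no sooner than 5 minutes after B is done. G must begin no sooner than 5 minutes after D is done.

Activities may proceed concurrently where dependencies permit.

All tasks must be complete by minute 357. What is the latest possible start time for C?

Nothing follows F; the deadline of minute 357 is its only limit. It must start by 357 − 56 = minute 301.
A must finish before F (must start by minute 301). With a 25-minute duration, A must start by 301 − 25 = minute 276.
H has no dependents, so it just needs to finish by minute 357. Starting by 357 − 36 = minute 321 achieves that.
G has to be done before H (must start by minute 321, minus 15-minute gap → minute 306). That means finishing by minute 306, i.e. starting by 306 − 55 = minute 251.
E feeds into G (must start by minute 251); so E must finish by minute 251 and therefore start by minute 204.
D has several dependents: E (must start by minute 204, minus 20-minute gap → minute 184); G (must start by minute 251, minus 5-minute gap → minute 246). The earliest of those limits is minute 184, so D must start by 184 − 70 = minute 114.
For C: A (must start by minute 276); D (must start by minute 114, minus 20-minute gap → minute 94); E (must start by minute 204); H (must start by minute 321, minus 5-minute gap → minute 316). The most restrictive is minute 94; with a 52-minute duration, C must start by minute 42.

42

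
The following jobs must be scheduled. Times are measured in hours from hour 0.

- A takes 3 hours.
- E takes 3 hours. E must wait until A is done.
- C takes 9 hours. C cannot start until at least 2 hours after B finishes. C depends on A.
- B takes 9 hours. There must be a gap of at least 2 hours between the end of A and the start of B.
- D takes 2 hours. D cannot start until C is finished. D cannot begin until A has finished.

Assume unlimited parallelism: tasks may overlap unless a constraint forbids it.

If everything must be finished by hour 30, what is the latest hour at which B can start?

8

D has no dependents, so it just needs to finish by hour 30. Starting by 30 − 2 = hour 28 achieves that.
C has to be done before D (must start by hour 28). That means finishing by hour 28, i.e. starting by 28 − 9 = hour 19.
B has to be done before C (must start by hour 19, minus 2-hour gap → hour 17). That means finishing by hour 17, i.e. starting by 17 − 9 = hour 8.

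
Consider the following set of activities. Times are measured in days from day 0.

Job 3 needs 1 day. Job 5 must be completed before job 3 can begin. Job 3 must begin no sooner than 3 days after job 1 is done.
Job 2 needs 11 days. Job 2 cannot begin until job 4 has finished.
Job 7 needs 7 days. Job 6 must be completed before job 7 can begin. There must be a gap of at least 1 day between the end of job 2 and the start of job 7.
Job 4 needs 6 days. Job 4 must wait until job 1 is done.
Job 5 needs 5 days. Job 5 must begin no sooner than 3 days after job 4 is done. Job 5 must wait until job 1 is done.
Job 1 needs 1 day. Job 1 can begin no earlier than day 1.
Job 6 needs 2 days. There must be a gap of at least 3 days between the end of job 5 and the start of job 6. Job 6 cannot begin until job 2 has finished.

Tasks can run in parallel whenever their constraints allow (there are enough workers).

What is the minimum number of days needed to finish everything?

28

After its own release at day 1, job 1 can start at day 1 and finishes at day 2.
Job 4 waits on job 1 (finishes day 2), so it starts at day 2 and finishes at 2 + 6 = day 8.
For job 5: job 4 (finishes day 8, plus 3-day gap → day 11); job 1 (finishes day 2). Taking the maximum gives a start of day 11, and it finishes at 11 + 5 = day 16.
Job 3 needs all of job 5 (finishes day 16); job 1 (finishes day 2, plus 3-day gap → day 5). That puts its earliest start at day 16; it finishes at 16 + 1 = day 17.
Job 2 cannot begin until job 4 (finishes day 8). It runs from day 8 to 8 + 11 = day 19.
Job 6 needs all of job 5 (finishes day 16, plus 3-day gap → day 19); job 2 (finishes day 19). That puts its earliest start at day 19; it finishes at 19 + 2 = day 21.
For job 7: job 6 (finishes day 21); job 2 (finishes day 19, plus 1-day gap → day 20). Taking the maximum gives a start of day 21, and it finishes at 21 + 7 = day 28.
All tasks are finished once the last one completes. Finish times: Job 1 at 2, Job 2 at 19, Job 3 at 17, Job 4 at 8, Job 5 at 16, Job 6 at 21, Job 7 at 28. The latest is day 28.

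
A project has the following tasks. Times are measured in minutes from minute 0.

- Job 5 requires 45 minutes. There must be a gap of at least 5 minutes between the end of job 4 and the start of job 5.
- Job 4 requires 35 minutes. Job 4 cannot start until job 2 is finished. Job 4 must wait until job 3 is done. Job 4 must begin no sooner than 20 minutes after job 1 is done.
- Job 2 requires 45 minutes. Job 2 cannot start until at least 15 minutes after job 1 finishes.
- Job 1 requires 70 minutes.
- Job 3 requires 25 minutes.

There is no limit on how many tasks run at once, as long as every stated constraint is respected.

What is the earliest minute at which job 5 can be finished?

Job 3 has no prerequisites, so it starts at minute 0 and finishes at minute 25.
Nothing blocks job 1, so it runs from minute 0 to minute 70.
Job 2 waits on job 1 (finishes minute 70, plus 15-minute gap → minute 85), so it starts at minute 85 and finishes at 85 + 45 = minute 130.
For job 4: job 2 (finishes minute 130); job 3 (finishes minute 25); job 1 (finishes minute 70, plus 20-minute gap → minute 90). Taking the maximum gives a start of minute 130, and it finishes at 130 + 35 = minute 165.
Job 5 waits on job 4 (finishes minute 165, plus 5-minute gap → minute 170), so it starts at minute 170 and finishes at 170 + 45 = minute 215.

215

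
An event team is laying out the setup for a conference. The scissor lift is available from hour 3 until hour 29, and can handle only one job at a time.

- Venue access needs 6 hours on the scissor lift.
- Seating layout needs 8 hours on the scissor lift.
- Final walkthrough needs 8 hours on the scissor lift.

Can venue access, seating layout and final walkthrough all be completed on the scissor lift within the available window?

The scissor lift window is 29 − 3 = 26 hours.
Running back to back, the jobs need 6 + 8 + 8 = 22 hours on the scissor lift.
Since 22 ≤ 26, they fit within the window.

Yes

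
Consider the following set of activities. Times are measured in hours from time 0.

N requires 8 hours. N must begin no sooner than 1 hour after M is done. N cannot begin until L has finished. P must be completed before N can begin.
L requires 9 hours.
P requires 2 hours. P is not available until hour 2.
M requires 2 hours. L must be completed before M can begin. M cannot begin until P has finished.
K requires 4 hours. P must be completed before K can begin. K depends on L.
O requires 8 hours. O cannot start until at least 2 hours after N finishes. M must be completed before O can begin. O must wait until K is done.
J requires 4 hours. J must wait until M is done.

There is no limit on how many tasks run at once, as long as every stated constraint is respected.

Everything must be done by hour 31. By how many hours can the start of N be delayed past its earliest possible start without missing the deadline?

1

After its own release at hour 2, P can start at hour 2 and finishes at hour 4.
Nothing blocks L, so it runs from hour 0 to hour 9.
M has to wait for L (finishes hour 9); P (finishes hour 4). The latest of these is hour 9, so M runs hour 9 to 9 + 2 = hour 11.
N cannot start until M (finishes hour 11, plus 1-hour gap → hour 12); L (finishes hour 9); P (finishes hour 4). The controlling bound is hour 12, so N finishes at 12 + 8 = hour 20.

Working backward from the deadline:
To finish by hour 31, O (duration 8) must start no later than hour 23.
N feeds into O (must start by hour 23, minus 2-hour gap → hour 21); so N must finish by hour 21 and therefore start by hour 13.
So N can start as early as hour 12 and as late as hour 13, giving 13 − 12 = 1 hour of slack.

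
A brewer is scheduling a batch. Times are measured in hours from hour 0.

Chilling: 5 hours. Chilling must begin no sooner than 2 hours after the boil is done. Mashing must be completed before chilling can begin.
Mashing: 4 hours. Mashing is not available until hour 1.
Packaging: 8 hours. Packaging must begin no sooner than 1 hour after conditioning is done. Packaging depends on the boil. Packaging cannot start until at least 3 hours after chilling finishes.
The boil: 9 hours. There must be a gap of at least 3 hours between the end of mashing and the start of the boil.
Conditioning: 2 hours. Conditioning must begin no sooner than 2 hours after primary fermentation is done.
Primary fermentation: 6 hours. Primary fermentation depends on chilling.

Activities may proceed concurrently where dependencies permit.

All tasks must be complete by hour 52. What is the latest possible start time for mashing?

Packaging must finish by hour 52; it takes 8 hours, so it must start by 52 − 8 = hour 44.
Conditioning feeds into packaging (must start by hour 44, minus 1-hour gap → hour 43); so conditioning must finish by hour 43 and therefore start by hour 41.
Primary fermentation must finish before conditioning (must start by hour 41, minus 2-hour gap → hour 39). With a 6-hour duration, primary fermentation must start by 39 − 6 = hour 33.
Chilling has several dependents: primary fermentation (must start by hour 33); packaging (must start by hour 44, minus 3-hour gap → hour 41). The earliest of those limits is hour 33, so chilling must start by 33 − 5 = hour 28.
For the boil: chilling (must start by hour 28, minus 2-hour gap → hour 26); packaging (must start by hour 44). The most restrictive is hour 26; with a 9-hour duration, the boil must start by hour 17.
Mashing feeds the boil (must start by hour 17, minus 3-hour gap → hour 14); chilling (must start by hour 28). Taking the minimum, mashing must finish by hour 14 and start by 14 − 4 = hour 10.

10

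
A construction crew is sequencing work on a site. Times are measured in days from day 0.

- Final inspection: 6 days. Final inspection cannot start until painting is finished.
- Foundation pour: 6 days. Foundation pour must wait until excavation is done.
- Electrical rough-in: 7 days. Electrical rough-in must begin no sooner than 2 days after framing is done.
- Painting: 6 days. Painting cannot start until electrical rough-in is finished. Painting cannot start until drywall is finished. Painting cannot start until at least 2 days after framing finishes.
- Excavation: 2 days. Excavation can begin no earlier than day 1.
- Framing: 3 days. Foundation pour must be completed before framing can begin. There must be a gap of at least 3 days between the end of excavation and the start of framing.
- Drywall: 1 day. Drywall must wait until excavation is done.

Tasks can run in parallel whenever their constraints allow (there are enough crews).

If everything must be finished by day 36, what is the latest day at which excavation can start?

4

Nothing follows final inspection; the deadline of day 36 is its only limit. It must start by 36 − 6 = day 30.
Painting feeds into final inspection (must start by day 30); so painting must finish by day 30 and therefore start by day 24.
Electrical rough-in feeds into painting (must start by day 24); so electrical rough-in must finish by day 24 and therefore start by day 17.
Framing has several dependents: electrical rough-in (must start by day 17, minus 2-day gap → day 15); painting (must start by day 24, minus 2-day gap → day 22). The earliest of those limits is day 15, so framing must start by 15 − 3 = day 12.
Since framing (must start by day 12) depends on it, foundation pour must finish by day 12. Backing off its 6-day duration gives a latest start of day 6.
Drywall must finish before painting (must start by day 24). With a 1-day duration, drywall must start by 24 − 1 = day 23.
Excavation has several dependents: foundation pour (must start by day 6); framing (must start by day 12, minus 3-day gap → day 9); drywall (must start by day 23). The earliest of those limits is day 6, so excavation must start by 6 − 2 = day 4.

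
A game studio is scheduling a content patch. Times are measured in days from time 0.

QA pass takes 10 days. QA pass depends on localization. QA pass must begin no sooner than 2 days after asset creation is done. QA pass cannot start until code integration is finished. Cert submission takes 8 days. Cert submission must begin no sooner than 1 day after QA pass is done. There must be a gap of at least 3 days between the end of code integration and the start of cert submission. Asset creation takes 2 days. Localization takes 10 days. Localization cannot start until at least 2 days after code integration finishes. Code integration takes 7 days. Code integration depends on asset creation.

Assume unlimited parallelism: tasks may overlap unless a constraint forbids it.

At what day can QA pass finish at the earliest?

Nothing blocks asset creation, so it runs from day 0 to day 2.
Code integration cannot begin until asset creation (finishes day 2). It runs from day 2 to 2 + 7 = day 9.
Localization waits on code integration (finishes day 9, plus 2-day gap → day 11), so it starts at day 11 and finishes at 11 + 10 = day 21.
QA pass cannot start until localization (finishes day 21); asset creation (finishes day 2, plus 2-day gap → day 4); code integration (finishes day 9). The controlling bound is day 21, so QA pass finishes at 21 + 10 = day 31.

31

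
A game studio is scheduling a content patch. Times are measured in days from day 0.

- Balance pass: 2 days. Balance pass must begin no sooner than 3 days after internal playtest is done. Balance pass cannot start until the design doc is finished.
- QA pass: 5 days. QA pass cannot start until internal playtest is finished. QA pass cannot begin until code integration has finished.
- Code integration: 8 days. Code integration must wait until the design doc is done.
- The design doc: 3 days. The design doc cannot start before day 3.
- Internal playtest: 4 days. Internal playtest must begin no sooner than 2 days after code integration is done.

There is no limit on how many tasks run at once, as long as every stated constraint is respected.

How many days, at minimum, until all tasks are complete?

The design doc waits on its own release at day 3, so it starts at day 3 and finishes at 3 + 3 = day 6.
Code integration cannot begin until the design doc (finishes day 6). It runs from day 6 to 6 + 8 = day 14.
After code integration (finishes day 14, plus 2-day gap → day 16), internal playtest can start at day 16 and finishes at day 20.
For QA pass: internal playtest (finishes day 20); code integration (finishes day 14). Taking the maximum gives a start of day 20, and it finishes at 20 + 5 = day 25.
Balance pass needs all of internal playtest (finishes day 20, plus 3-day gap → day 23); the design doc (finishes day 6). That puts its earliest start at day 23; it finishes at 23 + 2 = day 25.
All tasks are finished once the last one completes. Finish times: The design doc at 6, Code integration at 14, Internal playtest at 20, Balance pass at 25, QA pass at 25. The latest is day 25.

25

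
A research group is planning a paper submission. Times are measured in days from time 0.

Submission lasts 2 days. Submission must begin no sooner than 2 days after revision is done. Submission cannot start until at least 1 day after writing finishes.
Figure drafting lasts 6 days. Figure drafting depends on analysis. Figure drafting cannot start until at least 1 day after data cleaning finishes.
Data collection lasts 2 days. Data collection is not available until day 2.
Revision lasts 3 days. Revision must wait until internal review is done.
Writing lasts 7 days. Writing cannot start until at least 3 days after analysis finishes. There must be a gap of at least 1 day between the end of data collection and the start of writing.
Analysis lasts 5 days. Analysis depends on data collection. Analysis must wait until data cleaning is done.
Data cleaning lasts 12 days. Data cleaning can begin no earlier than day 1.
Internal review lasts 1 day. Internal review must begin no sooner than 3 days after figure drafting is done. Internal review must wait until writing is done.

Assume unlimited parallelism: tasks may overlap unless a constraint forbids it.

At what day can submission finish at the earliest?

36

Data cleaning waits on its own release at day 1, so it starts at day 1 and finishes at 1 + 12 = day 13.
After its own release at day 2, data collection can start at day 2 and finishes at day 4.
Analysis cannot start until data collection (finishes day 4); data cleaning (finishes day 13). The controlling bound is day 13, so analysis finishes at 13 + 5 = day 18.
Writing has to wait for analysis (finishes day 18, plus 3-day gap → day 21); data collection (finishes day 4, plus 1-day gap → day 5). The latest of these is day 21, so writing runs day 21 to 21 + 7 = day 28.
For figure drafting: analysis (finishes day 18); data cleaning (finishes day 13, plus 1-day gap → day 14). Taking the maximum gives a start of day 18, and it finishes at 18 + 6 = day 24.
Internal review cannot start until figure drafting (finishes day 24, plus 3-day gap → day 27); writing (finishes day 28). The controlling bound is day 28, so internal review finishes at 28 + 1 = day 29.
Revision waits on internal review (finishes day 29), so it starts at day 29 and finishes at 29 + 3 = day 32.
Submission needs all of revision (finishes day 32, plus 2-day gap → day 34); writing (finishes day 28, plus 1-day gap → day 29). That puts its earliest start at day 34; it finishes at 34 + 2 = day 36.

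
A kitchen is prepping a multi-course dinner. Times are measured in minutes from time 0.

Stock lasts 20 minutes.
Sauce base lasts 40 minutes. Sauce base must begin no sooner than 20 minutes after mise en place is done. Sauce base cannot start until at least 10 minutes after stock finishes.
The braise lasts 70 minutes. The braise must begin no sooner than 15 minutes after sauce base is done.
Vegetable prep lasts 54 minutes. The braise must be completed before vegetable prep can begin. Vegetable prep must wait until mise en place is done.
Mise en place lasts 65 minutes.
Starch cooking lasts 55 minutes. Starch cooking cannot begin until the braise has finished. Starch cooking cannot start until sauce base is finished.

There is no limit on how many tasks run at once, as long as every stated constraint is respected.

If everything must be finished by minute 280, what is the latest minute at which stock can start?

70

Nothing follows vegetable prep; the deadline of minute 280 is its only limit. It must start by 280 − 54 = minute 226.
Starch cooking must finish by minute 280; it takes 55 minutes, so it must start by 280 − 55 = minute 225.
The braise feeds vegetable prep (must start by minute 226); starch cooking (must start by minute 225). Taking the minimum, the braise must finish by minute 225 and start by 225 − 70 = minute 155.
Sauce base must finish in time for the braise (must start by minute 155, minus 15-minute gap → minute 140); starch cooking (must start by minute 225). The tightest is minute 140, so sauce base must start by 140 − 40 = minute 100.
Since sauce base (must start by minute 100, minus 10-minute gap → minute 90) depends on it, stock must finish by minute 90. Backing off its 20-minute duration gives a latest start of minute 70.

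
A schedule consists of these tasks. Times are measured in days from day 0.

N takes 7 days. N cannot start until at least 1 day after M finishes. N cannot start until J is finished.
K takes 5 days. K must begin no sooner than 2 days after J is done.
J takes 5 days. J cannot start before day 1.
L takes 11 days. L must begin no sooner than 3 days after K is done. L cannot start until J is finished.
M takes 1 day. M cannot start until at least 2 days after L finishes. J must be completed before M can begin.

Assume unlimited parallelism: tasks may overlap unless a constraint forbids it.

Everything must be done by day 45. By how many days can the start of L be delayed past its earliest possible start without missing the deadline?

7

J cannot begin until its own release at day 1. It runs from day 1 to 1 + 5 = day 6.
K cannot begin until J (finishes day 6, plus 2-day gap → day 8). It runs from day 8 to 8 + 5 = day 13.
For L: K (finishes day 13, plus 3-day gap → day 16); J (finishes day 6). Taking the maximum gives a start of day 16, and it finishes at 16 + 11 = day 27.

Working backward from the deadline:
N must finish by day 45; it takes 7 days, so it must start by 45 − 7 = day 38.
Since N (must start by day 38, minus 1-day gap → day 37) depends on it, M must finish by day 37. Backing off its 1-day duration gives a latest start of day 36.
Since M (must start by day 36, minus 2-day gap → day 34) depends on it, L must finish by day 34. Backing off its 11-day duration gives a latest start of day 23.
So L can start as early as day 16 and as late as day 23, giving 23 − 16 = 7 days of slack.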